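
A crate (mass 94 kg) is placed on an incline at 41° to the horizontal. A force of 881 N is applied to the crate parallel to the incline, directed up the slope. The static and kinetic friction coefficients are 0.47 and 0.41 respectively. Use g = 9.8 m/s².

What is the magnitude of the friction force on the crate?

The normal reaction is N = m g cos θ = 695.2 N.
For equilibrium along the incline the friction force must supply f = m g sin θ − P = 604.4 − 881 = -276.6 N (positive meaning up-slope).
The static-friction ceiling is μ_s N = 0.47 × 695.2 = 326.8 N.
Since |-276.6| ≤ 326.8 N, static friction is sufficient; f equals the required value, not μ_s N.

f ≈ 277 N (down the incline)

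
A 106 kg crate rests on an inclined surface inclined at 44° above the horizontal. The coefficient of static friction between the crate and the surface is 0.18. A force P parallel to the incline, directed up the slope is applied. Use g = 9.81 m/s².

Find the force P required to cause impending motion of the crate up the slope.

P ≈ 857 N

At impending motion up the slope, friction acts down-slope at its limit: f = μ_s N.
P is parallel to the surface, so N = m g cos θ = 748 N.
Along the incline: P = m g sin θ + μ_s N = 722 + 0.18×748 = 857 N.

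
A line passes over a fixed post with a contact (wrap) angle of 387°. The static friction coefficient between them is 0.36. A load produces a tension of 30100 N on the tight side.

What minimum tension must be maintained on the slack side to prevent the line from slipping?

Capstan equation at impending slip: T_tight/T_slack = e^{μβ}.
β = 387° = 6.754 rad; e^{μβ} = e^{0.36×6.754} = 11.38.
T_slack = T_tight / e^{μβ} = 30100 / 11.38 = 2650 N.

T_min ≈ 2650 N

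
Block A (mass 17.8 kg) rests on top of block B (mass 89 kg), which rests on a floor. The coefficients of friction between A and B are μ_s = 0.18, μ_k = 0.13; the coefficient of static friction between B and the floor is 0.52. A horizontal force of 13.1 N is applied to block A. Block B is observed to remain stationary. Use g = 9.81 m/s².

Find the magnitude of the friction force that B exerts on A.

The normal force B exerts on A is simply A's weight, N₁ = 174.6 N.
Maximum static friction on A from B: μ_s N₁ = 0.18×174.6 = 31.43 N.
P = 13.1 N is within that limit, so A and B move together (both at rest); the A–B friction is simply f₁ = P = 13.1 N.
B experiences an equal 13.1 N forward from A (third law). B is in equilibrium, so the floor supplies f₂ = 13.1 N of static friction (limit μ_s(m_A+m_B)g = 544.8 N, not exceeded).

f ≈ 13.1 N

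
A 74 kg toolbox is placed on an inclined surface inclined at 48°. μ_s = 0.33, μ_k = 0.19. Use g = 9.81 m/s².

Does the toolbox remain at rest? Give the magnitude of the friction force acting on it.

f ≈ 92.3 N

N = m g cos θ = 486 N.
Down-slope weight component: m g sin θ = 539 N.
μ_s N = 160 N.
539 > 160 N, so it slides; kinetic friction f = μ_k N = 0.19×486 = 92.3 N.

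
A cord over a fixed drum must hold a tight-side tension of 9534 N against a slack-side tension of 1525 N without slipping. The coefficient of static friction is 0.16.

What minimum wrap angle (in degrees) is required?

β_min ≈ 656°

T₂/T₁ = e^{μβ} → β = ln(T₂/T₁)/μ.
β = ln(9534/1525)/0.16 = 1.833/0.16 = 11.46 rad.
In degrees: β = 11.46 × 180/π = 656°.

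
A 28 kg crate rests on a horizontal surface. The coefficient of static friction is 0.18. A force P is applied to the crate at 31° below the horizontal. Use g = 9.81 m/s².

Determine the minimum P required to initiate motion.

N = m g + P sin α (the push presses the crate into the horizontal surface).
At impending slip, P cos α = μ_s N = μ_s (m g + P sin α).
Solving: P (cos α − μ_s sin α) = μ_s m g → P = 0.18×275/(cos 31° − 0.18 sin 31°) = 49.4/0.7645 = 64.7 N.

P ≈ 64.7 N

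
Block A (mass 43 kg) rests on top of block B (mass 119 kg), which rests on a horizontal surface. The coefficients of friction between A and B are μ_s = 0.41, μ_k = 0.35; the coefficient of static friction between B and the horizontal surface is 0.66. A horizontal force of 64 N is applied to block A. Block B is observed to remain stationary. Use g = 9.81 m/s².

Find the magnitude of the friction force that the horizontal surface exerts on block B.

Between the blocks, N₁ = m_A g = 421.8 N.
Maximum static friction on A from B: μ_s N₁ = 0.41×421.8 = 173 N.
Since P = 64 N ≤ 173 N, A does not slip on B; friction on A equals P = 64 N.
B experiences an equal 64 N forward from A (third law). B is in equilibrium, so the floor supplies f₂ = 64 N of static friction (limit μ_s(m_A+m_B)g = 1049 N, not exceeded).

f ≈ 64 N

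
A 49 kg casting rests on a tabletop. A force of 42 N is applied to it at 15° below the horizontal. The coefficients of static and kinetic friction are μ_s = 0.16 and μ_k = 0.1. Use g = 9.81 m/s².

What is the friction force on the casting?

The vertical component of P adds to the normal force: N = m g + P sin α = 480.7 + 10.87 = 491.6 N.
For equilibrium, f = P cos α = 42×cos 15° = 40.57 N.
The static-friction limit is μ_s N = 78.65 N.
Since 40.57 N does not exceed the limit, the casting stays at rest and f = 40.6 N.

f ≈ 40.6 N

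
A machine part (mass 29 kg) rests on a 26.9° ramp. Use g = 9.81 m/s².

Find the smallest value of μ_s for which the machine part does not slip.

At the slip threshold m g sin θ = μ_s m g cos θ, so μ_s,min = tan θ.
μ_s,min = tan 26.9° = 0.507.

μ_s,min ≈ 0.507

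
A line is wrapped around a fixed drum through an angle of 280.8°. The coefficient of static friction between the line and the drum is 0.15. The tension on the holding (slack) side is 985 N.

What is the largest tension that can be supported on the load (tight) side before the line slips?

T_max ≈ 2050 N

At impending slip the capstan equation gives T₂/T₁ = e^{μβ} with β in radians.
β = 280.8° × π/180 = 4.901 rad.
e^{μβ} = e^{0.15×4.901} = 2.086.
T₂ = T₁ · e^{μβ} = 985 × 2.086 = 2050 N.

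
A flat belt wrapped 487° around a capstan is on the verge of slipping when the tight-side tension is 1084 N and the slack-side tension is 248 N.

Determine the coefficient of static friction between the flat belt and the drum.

T₂/T₁ = e^{μβ} → μ = ln(T₂/T₁)/β.
β = 487° = 8.5 rad.
μ = ln(1084/248)/8.5 = ln(4.371)/8.5 = 0.174.

μ ≈ 0.174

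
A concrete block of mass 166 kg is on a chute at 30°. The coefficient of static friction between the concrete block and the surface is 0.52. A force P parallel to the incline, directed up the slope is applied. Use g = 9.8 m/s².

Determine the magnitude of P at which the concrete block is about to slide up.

At impending motion up the slope, friction acts down-slope at its limit: f = μ_s N.
P is parallel to the surface, so N = m g cos θ = 1410 N.
Along the incline: P = m g sin θ + μ_s N = 813 + 0.52×1410 = 1550 N.

P ≈ 1550 N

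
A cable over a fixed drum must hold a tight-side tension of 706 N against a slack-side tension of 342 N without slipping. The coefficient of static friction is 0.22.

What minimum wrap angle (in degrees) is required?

T₂/T₁ = e^{μβ} → β = ln(T₂/T₁)/μ.
β = ln(706/342)/0.22 = 0.7248/0.22 = 3.295 rad.
In degrees: β = 3.295 × 180/π = 189°.

β_min ≈ 189°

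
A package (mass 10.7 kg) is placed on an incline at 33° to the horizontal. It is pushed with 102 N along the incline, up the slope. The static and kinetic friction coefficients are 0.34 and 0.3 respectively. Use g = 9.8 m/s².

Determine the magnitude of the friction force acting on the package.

f ≈ 26.4 N (down the incline)

Perpendicular to the surface, N = m g cos θ = 10.7·9.8·cos 33° = 87.94 N.
Parallel to the incline, ΣF = 0 gives f = m g sin θ − P = 57.11 − 102 = -44.89 N (up-slope positive).
The static-friction ceiling is μ_s N = 0.34 × 87.94 = 29.9 N.
Since |-44.89| > 29.9 N, static friction cannot hold it; the package slides up the incline and kinetic friction applies: f = μ_k N = 0.3 × 87.94 = 26.4 N.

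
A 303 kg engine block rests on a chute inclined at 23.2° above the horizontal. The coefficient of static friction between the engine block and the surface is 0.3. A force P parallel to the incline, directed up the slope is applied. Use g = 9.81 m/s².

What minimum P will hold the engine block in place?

The engine block tends to slide down (tan θ > μ_s), so at the point of impending slip friction acts up-slope at its limit: f = μ_s N.
P is parallel to the surface, so N = m g cos θ = 2730 N.
Along the incline: P + μ_s N = m g sin θ, so P = 1170 − 0.3×2730 = 351 N.

P_min ≈ 351 N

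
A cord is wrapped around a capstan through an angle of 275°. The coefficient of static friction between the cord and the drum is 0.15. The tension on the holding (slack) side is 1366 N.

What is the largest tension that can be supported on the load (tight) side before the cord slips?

At impending slip the capstan equation gives T₂/T₁ = e^{μβ} with β in radians.
β = 275° × π/180 = 4.8 rad.
e^{μβ} = e^{0.15×4.8} = 2.054.
T₂ = T₁ · e^{μβ} = 1366 × 2.054 = 2810 N.

T_max ≈ 2810 N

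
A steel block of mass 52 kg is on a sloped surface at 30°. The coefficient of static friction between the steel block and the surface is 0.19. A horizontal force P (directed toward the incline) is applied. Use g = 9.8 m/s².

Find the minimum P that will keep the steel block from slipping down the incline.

The steel block tends to slide down (tan θ > μ_s), so at the point of impending slip friction acts up-slope at its limit: f = μ_s N.
Perpendicular to the incline: N = m g cos θ + P sin θ.
Along the incline: P cos θ + μ_s N = m g sin θ, i.e. P cos θ + μ_s (m g cos θ + P sin θ) = m g sin θ.
Solving, P (cos θ + μ_s sin θ) = m g (sin θ − μ_s cos θ), so P = 510×0.3355/0.961 = 178 N.

P_min ≈ 178 N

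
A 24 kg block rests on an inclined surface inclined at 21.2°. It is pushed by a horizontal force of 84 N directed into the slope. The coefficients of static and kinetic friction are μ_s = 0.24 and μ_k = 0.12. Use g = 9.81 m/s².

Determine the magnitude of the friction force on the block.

The horizontal push has a component P sin θ into the surface, so N = m g cos θ + P sin θ = 219.5 + 30.38 = 249.9 N.
Parallel to the incline: P cos θ − m g sin θ = 78.32 − 85.14 = -6.826 N; the friction needed to balance this is 6.826 N acting up the slope.
Maximum static friction: μ_s N = 0.24 × 249.9 = 59.97 N.
Since 6.826 N is within the 59.97 N limit, the block stays put and friction is exactly 6.83 N.

f ≈ 6.83 N (up the incline)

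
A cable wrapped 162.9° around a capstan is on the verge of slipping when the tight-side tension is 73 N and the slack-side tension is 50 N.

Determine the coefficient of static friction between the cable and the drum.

T₂/T₁ = e^{μβ} → μ = ln(T₂/T₁)/β.
β = 162.9° = 2.843 rad.
μ = ln(73/50)/2.843 = ln(1.46)/2.843 = 0.133.

μ ≈ 0.133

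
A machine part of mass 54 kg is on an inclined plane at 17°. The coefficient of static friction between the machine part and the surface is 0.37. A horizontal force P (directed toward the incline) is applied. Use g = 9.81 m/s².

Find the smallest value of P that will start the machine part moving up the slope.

At impending motion up the slope, friction acts down-slope at its limit: f = μ_s N.
Perpendicular to the incline: N = m g cos θ + P sin θ.
Along the incline: P cos θ = m g sin θ + μ_s N = m g sin θ + μ_s (m g cos θ + P sin θ).
Solving, P (cos θ − μ_s sin θ) = m g (sin θ + μ_s cos θ), so P = 54×9.81×(sin 17° + 0.37 cos 17°)/(cos 17° − 0.37 sin 17°) = 530×0.6462/0.8481 = 404 N.

P ≈ 404 N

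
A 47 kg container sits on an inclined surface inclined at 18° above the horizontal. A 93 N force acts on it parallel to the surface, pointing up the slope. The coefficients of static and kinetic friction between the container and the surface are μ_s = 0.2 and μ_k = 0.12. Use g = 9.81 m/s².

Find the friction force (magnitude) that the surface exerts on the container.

f ≈ 49.5 N (up the incline)

The normal reaction is N = m g cos θ = 438.5 N.
The friction needed for equilibrium is m g sin θ − P = 142.5 − 93 = 49.48 N, measured positive up-slope.
Static friction can supply at most μ_s N = 87.7 N.
Since |49.48| ≤ 87.7 N, no slip — friction simply equals what equilibrium demands.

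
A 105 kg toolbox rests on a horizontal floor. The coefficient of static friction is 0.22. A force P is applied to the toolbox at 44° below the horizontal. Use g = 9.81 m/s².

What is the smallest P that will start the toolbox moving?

N = m g + P sin α (the push presses the toolbox into the horizontal floor).
At impending slip, P cos α = μ_s N = μ_s (m g + P sin α).
Solving: P (cos α − μ_s sin α) = μ_s m g → P = 0.22×1030/(cos 44° − 0.22 sin 44°) = 227/0.5665 = 400 N.

P ≈ 400 N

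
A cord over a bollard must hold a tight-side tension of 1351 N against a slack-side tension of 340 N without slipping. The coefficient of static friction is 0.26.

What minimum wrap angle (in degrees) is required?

β_min ≈ 304°

T₂/T₁ = e^{μβ} → β = ln(T₂/T₁)/μ.
β = ln(1351/340)/0.26 = 1.38/0.26 = 5.306 rad.
In degrees: β = 5.306 × 180/π = 304°.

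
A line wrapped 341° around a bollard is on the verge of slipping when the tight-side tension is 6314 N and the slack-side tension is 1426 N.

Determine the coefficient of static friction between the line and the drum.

μ ≈ 0.25

T₂/T₁ = e^{μβ} → μ = ln(T₂/T₁)/β.
β = 341° = 5.952 rad.
μ = ln(6314/1426)/5.952 = ln(4.428)/5.952 = 0.25.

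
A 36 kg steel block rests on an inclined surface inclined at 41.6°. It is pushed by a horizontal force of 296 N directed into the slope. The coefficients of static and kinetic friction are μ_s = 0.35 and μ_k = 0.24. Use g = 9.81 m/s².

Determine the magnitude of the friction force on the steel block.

f ≈ 13.1 N (up the incline)

Resolve perpendicular to the incline: N = m g cos θ + P sin θ = 36×9.81×cos 41.6° + 296×sin 41.6° = 460.6 N.
Along the incline, the net driving force (taking up-slope positive) is P cos θ − m g sin θ = 221.3 − 234.5 = -13.12 N, so equilibrium requires friction f = 13.12 N (up-slope).
The limit of static friction is μ_s N = 161.2 N.
|f_req| = 13.12 ≤ 161.2 N → the steel block is in equilibrium; friction equals the required value.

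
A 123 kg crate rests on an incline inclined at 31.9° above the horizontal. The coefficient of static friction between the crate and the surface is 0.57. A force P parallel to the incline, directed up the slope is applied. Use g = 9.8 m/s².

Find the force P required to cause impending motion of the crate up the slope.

At impending motion up the slope, friction acts down-slope at its limit: f = μ_s N.
P is parallel to the surface, so N = m g cos θ = 1020 N.
Along the incline: P = m g sin θ + μ_s N = 637 + 0.57×1020 = 1220 N.

P ≈ 1220 N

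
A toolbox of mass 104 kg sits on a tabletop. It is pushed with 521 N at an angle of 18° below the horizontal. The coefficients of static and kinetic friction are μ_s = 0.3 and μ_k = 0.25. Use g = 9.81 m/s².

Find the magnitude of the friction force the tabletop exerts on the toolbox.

f ≈ 295 N

N = m g + P sin α = 1020 + 521×sin 18° = 1181 N.
Horizontally, friction must balance P cos α = 495.5 N.
The static-friction limit is μ_s N = 354.4 N.
The required friction exceeds μ_s N, so the toolbox moves and f = μ_k N = 295 N.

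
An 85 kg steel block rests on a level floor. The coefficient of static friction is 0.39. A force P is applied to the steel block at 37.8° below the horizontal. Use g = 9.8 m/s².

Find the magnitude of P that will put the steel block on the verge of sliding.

P ≈ 589 N

N = m g + P sin α (the push presses the steel block into the level floor).
At impending slip, P cos α = μ_s N = μ_s (m g + P sin α).
Solving: P (cos α − μ_s sin α) = μ_s m g → P = 0.39×833/(cos 37.8° − 0.39 sin 37.8°) = 325/0.5511 = 589 N.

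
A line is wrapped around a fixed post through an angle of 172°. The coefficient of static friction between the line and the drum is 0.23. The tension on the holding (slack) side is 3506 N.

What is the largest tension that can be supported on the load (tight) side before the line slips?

T_max ≈ 6990 N

At impending slip the capstan equation gives T₂/T₁ = e^{μβ} with β in radians.
β = 172° × π/180 = 3.002 rad.
e^{μβ} = e^{0.23×3.002} = 1.995.
T₂ = T₁ · e^{μβ} = 3506 × 1.995 = 6990 N.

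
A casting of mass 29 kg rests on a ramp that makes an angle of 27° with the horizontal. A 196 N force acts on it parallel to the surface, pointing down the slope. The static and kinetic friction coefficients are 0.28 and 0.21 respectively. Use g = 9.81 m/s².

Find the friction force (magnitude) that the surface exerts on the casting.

Normal force: N = m g cos θ = 29 × 9.81 × cos 27° = 253.5 N.
Parallel to the incline, ΣF = 0 gives f = m g sin θ + P = 129.2 + 196 = 325.2 N (up-slope positive).
Static friction can supply at most μ_s N = 70.98 N.
Since |325.2| > 70.98 N, static friction cannot hold it; the casting slides down the incline and kinetic friction applies: f = μ_k N = 0.21 × 253.5 = 53.2 N.

f ≈ 53.2 N (up the incline)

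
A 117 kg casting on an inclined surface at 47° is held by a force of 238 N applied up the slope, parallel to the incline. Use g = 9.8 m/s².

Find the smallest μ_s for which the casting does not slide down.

μ_s,min ≈ 0.768

N = m g cos θ = 782 N.
Friction must make up the shortfall along the incline: f = m g sin θ − P = 838.6 − 238 = 600.6 N.
At the threshold f = μ_s N, so μ_s,min = 600.6/782 = 0.768.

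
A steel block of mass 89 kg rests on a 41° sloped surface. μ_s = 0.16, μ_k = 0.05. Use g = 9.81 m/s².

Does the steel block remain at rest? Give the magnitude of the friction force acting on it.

f ≈ 32.9 N

N = m g cos θ = 659 N.
Down-slope weight component: m g sin θ = 573 N.
μ_s N = 105 N.
573 > 105 N, so it slides; kinetic friction f = μ_k N = 0.05×659 = 32.9 N.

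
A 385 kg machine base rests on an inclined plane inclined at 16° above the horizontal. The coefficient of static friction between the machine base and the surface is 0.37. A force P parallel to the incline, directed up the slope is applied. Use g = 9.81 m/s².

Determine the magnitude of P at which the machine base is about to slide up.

At impending motion up the slope, friction acts down-slope at its limit: f = μ_s N.
P is parallel to the surface, so N = m g cos θ = 3630 N.
Along the incline: P = m g sin θ + μ_s N = 1040 + 0.37×3630 = 2380 N.

P ≈ 2380 N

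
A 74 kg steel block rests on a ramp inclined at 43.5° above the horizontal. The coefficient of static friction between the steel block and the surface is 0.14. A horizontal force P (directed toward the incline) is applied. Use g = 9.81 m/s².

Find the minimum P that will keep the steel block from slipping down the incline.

P_min ≈ 518 N

The steel block tends to slide down (tan θ > μ_s), so at the point of impending slip friction acts up-slope at its limit: f = μ_s N.
Perpendicular to the incline: N = m g cos θ + P sin θ.
Along the incline: P cos θ + μ_s N = m g sin θ, i.e. P cos θ + μ_s (m g cos θ + P sin θ) = m g sin θ.
Solving, P (cos θ + μ_s sin θ) = m g (sin θ − μ_s cos θ), so P = 726×0.5868/0.8217 = 518 N.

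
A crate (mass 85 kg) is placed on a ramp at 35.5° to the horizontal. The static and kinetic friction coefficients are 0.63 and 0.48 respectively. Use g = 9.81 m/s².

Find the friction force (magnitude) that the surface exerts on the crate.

Normal force: N = m g cos θ = 85 × 9.81 × cos 35.5° = 678.9 N.
For equilibrium along the incline, friction must balance the weight component: f = m g sin θ = 484.2 N up the slope.
Maximum static friction available: μ_s N = 0.63 × 678.9 = 427.7 N.
|484.2| exceeds 427.7 N, so the crate slips down-slope; friction is kinetic, f = μ_k N = 0.48×678.9 = 326 N.

f ≈ 326 N (up the incline)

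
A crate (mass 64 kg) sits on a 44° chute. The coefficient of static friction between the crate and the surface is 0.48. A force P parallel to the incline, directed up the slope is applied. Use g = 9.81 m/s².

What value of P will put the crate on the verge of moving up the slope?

At impending motion up the slope, friction acts down-slope at its limit: f = μ_s N.
P is parallel to the surface, so N = m g cos θ = 452 N.
Along the incline: P = m g sin θ + μ_s N = 436 + 0.48×452 = 653 N.

P ≈ 653 N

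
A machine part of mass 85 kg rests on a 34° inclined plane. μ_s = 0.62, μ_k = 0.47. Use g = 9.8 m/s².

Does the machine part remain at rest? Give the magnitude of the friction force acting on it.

f ≈ 325 N

N = m g cos θ = 691 N.
Down-slope weight component: m g sin θ = 466 N.
μ_s N = 428 N.
466 > 428 N, so it slides; kinetic friction f = μ_k N = 0.47×691 = 325 N.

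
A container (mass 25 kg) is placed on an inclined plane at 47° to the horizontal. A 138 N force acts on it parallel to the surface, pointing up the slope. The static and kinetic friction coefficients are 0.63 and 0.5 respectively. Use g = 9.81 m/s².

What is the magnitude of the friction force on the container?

Perpendicular to the surface, N = m g cos θ = 25·9.81·cos 47° = 167.3 N.
For equilibrium along the incline the friction force must supply f = m g sin θ − P = 179.4 − 138 = 41.36 N (positive meaning up-slope).
The static-friction ceiling is μ_s N = 0.63 × 167.3 = 105.4 N.
Since |41.36| ≤ 105.4 N, static friction is sufficient; f equals the required value, not μ_s N.

f ≈ 41.4 N (up the incline)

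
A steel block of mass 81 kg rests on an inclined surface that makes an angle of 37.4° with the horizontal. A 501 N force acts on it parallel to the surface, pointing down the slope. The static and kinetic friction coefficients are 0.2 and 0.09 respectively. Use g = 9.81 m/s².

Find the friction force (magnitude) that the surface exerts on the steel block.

f ≈ 56.8 N (up the incline)

Perpendicular to the surface, N = m g cos θ = 81·9.81·cos 37.4° = 631.2 N.
The friction needed for equilibrium is m g sin θ + P = 482.6 + 501 = 983.6 N, measured positive up-slope.
The static-friction ceiling is μ_s N = 0.2 × 631.2 = 126.2 N.
|983.6| exceeds 126.2 N, so the steel block slips down-slope; friction is kinetic, f = μ_k N = 0.09×631.2 = 56.8 N.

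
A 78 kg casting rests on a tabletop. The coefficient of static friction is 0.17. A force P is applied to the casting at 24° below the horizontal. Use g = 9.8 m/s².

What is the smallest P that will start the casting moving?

P ≈ 154 N

N = m g + P sin α (the push presses the casting into the tabletop).
At impending slip, P cos α = μ_s N = μ_s (m g + P sin α).
Solving: P (cos α − μ_s sin α) = μ_s m g → P = 0.17×764/(cos 24° − 0.17 sin 24°) = 130/0.8444 = 154 N.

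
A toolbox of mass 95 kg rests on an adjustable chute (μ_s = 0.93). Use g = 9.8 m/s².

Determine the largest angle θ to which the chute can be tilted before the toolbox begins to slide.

At the slip threshold, m g sin θ = μ_s · m g cos θ, so tan θ = μ_s.
θ_max = arctan(0.93) = 42.9°.

θ_max ≈ 42.9°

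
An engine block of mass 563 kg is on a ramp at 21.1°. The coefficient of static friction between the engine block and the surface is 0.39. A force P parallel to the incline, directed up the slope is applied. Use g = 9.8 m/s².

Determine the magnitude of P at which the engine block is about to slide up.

At impending motion up the slope, friction acts down-slope at its limit: f = μ_s N.
P is parallel to the surface, so N = m g cos θ = 5150 N.
Along the incline: P = m g sin θ + μ_s N = 1990 + 0.39×5150 = 3990 N.

P ≈ 3990 N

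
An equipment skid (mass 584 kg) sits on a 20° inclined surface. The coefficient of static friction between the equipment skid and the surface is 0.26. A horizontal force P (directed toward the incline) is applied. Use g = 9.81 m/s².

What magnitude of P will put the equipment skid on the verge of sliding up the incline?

P ≈ 3950 N

At impending motion up the slope, friction acts down-slope at its limit: f = μ_s N.
Perpendicular to the incline: N = m g cos θ + P sin θ.
Along the incline: P cos θ = m g sin θ + μ_s N = m g sin θ + μ_s (m g cos θ + P sin θ).
Solving, P (cos θ − μ_s sin θ) = m g (sin θ + μ_s cos θ), so P = 584×9.81×(sin 20° + 0.26 cos 20°)/(cos 20° − 0.26 sin 20°) = 5730×0.5863/0.8508 = 3950 N.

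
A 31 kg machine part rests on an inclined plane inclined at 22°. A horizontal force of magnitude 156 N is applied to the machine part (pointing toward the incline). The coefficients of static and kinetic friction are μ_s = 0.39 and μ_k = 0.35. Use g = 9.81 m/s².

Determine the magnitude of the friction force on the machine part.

Resolve perpendicular to the incline: N = m g cos θ + P sin θ = 31×9.81×cos 22° + 156×sin 22° = 340.4 N.
Along the incline, the net driving force (taking up-slope positive) is P cos θ − m g sin θ = 144.6 − 113.9 = 30.72 N, so equilibrium requires friction f = -30.72 N (down-slope).
The limit of static friction is μ_s N = 132.8 N.
|f_req| = 30.72 ≤ 132.8 N → the machine part is in equilibrium; friction equals the required value.

f ≈ 30.7 N (down the incline)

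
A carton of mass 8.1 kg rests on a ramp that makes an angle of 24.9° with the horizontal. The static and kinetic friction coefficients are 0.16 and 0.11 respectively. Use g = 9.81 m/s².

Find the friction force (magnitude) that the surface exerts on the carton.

f ≈ 7.93 N (up the incline)

Perpendicular to the surface, N = m g cos θ = 8.1·9.81·cos 24.9° = 72.07 N.
Along the slope the weight component is m g sin θ = 33.46 N; friction must supply exactly this, acting up-slope.
Static friction can supply at most μ_s N = 11.53 N.
|33.46| exceeds 11.53 N, so the carton slips down-slope; friction is kinetic, f = μ_k N = 0.11×72.07 = 7.93 N.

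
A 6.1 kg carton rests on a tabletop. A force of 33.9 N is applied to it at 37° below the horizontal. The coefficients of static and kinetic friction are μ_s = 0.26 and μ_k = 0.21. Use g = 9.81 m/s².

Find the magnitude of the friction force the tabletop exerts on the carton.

N = m g + P sin α = 59.84 + 33.9×sin 37° = 80.24 N.
The horizontal driving force is P cos α = 27.07 N, so equilibrium needs friction f = 27.07 N.
μ_s N = 0.26 × 80.24 = 20.86 N.
27.07 > 20.86 N → the carton slides; f = μ_k N = 0.21×80.24 = 16.9 N.

f ≈ 16.9 N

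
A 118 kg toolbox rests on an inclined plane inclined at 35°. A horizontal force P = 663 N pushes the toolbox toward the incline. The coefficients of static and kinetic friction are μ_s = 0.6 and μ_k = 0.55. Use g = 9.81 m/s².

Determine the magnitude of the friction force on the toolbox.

f ≈ 121 N (up the incline)

The horizontal push has a component P sin θ into the surface, so N = m g cos θ + P sin θ = 948.2 + 380.3 = 1329 N.
Parallel to the incline: P cos θ − m g sin θ = 543.1 − 664 = -120.9 N; the friction needed to balance this is 120.9 N acting up the slope.
The limit of static friction is μ_s N = 797.1 N.
Since 120.9 N is within the 797.1 N limit, the toolbox stays put and friction is exactly 121 N.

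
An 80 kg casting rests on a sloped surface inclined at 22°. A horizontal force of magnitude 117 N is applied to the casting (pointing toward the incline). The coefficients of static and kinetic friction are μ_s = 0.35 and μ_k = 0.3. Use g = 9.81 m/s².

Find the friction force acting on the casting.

f ≈ 186 N (up the incline)

The horizontal push has a component P sin θ into the surface, so N = m g cos θ + P sin θ = 727.7 + 43.83 = 771.5 N.
Along the incline, the net driving force (taking up-slope positive) is P cos θ − m g sin θ = 108.5 − 294 = -185.5 N, so equilibrium requires friction f = 185.5 N (up-slope).
Maximum static friction: μ_s N = 0.35 × 771.5 = 270 N.
Since 185.5 N is within the 270 N limit, the casting stays put and friction is exactly 186 N.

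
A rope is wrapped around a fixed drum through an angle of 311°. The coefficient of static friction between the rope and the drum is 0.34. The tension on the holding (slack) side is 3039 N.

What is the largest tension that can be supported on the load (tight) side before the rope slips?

T_max ≈ 19200 N

At impending slip the capstan equation gives T₂/T₁ = e^{μβ} with β in radians.
β = 311° × π/180 = 5.428 rad.
e^{μβ} = e^{0.34×5.428} = 6.331.
T₂ = T₁ · e^{μβ} = 3039 × 6.331 = 19200 N.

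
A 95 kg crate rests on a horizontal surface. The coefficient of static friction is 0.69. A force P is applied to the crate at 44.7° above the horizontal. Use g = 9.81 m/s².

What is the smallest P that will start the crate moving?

P ≈ 538 N

N = m g − P sin α (the pull lifts the crate).
At impending slip, P cos α = μ_s N = μ_s (m g − P sin α).
Solving: P (cos α + μ_s sin α) = μ_s m g → P = 0.69×932/(cos 44.7° + 0.69 sin 44.7°) = 643/1.196 = 538 N.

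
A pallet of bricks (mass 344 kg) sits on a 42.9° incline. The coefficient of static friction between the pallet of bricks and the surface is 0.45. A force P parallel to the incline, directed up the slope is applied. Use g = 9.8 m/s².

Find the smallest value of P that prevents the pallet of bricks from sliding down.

The pallet of bricks tends to slide down (tan θ > μ_s), so at the point of impending slip friction acts up-slope at its limit: f = μ_s N.
P is parallel to the surface, so N = m g cos θ = 2470 N.
Along the incline: P + μ_s N = m g sin θ, so P = 2290 − 0.45×2470 = 1180 N.

P_min ≈ 1180 N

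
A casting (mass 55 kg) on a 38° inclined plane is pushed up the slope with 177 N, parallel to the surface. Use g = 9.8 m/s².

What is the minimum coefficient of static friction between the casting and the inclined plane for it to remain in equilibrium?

μ_s,min ≈ 0.365

N = m g cos θ = 424.7 N.
Friction must make up the shortfall along the incline: f = m g sin θ − P = 331.8 − 177 = 154.8 N.
At the threshold f = μ_s N, so μ_s,min = 154.8/424.7 = 0.365.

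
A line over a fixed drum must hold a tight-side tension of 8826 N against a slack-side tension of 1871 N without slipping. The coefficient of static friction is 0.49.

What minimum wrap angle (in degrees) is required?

T₂/T₁ = e^{μβ} → β = ln(T₂/T₁)/μ.
β = ln(8826/1871)/0.49 = 1.551/0.49 = 3.166 rad.
In degrees: β = 3.166 × 180/π = 181°.

β_min ≈ 181°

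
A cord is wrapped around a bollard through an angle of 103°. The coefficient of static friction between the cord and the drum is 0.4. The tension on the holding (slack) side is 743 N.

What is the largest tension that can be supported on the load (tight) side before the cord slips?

At impending slip the capstan equation gives T₂/T₁ = e^{μβ} with β in radians.
β = 103° × π/180 = 1.798 rad.
e^{μβ} = e^{0.4×1.798} = 2.053.
T₂ = T₁ · e^{μβ} = 743 × 2.053 = 1530 N.

T_max ≈ 1530 N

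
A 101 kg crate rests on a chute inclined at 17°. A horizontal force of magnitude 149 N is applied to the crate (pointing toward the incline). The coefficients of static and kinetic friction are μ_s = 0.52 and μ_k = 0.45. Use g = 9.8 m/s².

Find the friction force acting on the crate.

The horizontal push has a component P sin θ into the surface, so N = m g cos θ + P sin θ = 946.6 + 43.56 = 990.1 N.
Along the incline, the net driving force (taking up-slope positive) is P cos θ − m g sin θ = 142.5 − 289.4 = -146.9 N, so equilibrium requires friction f = 146.9 N (up-slope).
The limit of static friction is μ_s N = 514.9 N.
|f_req| = 146.9 ≤ 514.9 N → the crate is in equilibrium; friction equals the required value.

f ≈ 147 N (up the incline)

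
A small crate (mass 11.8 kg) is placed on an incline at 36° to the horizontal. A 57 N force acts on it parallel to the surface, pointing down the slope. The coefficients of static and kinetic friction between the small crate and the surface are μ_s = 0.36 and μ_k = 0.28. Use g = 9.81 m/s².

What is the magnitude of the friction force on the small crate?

Normal force: N = m g cos θ = 11.8 × 9.81 × cos 36° = 93.65 N.
The friction needed for equilibrium is m g sin θ + P = 68.04 + 57 = 125 N, measured positive up-slope.
Static friction can supply at most μ_s N = 33.71 N.
|125| exceeds 33.71 N, so the small crate slips down-slope; friction is kinetic, f = μ_k N = 0.28×93.65 = 26.2 N.

f ≈ 26.2 N (up the incline)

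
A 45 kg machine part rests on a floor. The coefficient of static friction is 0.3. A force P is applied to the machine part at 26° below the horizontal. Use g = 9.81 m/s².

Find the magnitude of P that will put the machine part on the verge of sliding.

N = m g + P sin α (the push presses the machine part into the floor).
At impending slip, P cos α = μ_s N = μ_s (m g + P sin α).
Solving: P (cos α − μ_s sin α) = μ_s m g → P = 0.3×441/(cos 26° − 0.3 sin 26°) = 132/0.7673 = 173 N.

P ≈ 173 N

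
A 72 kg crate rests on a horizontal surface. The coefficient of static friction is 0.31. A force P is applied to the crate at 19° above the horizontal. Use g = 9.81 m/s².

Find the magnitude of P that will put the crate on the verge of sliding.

P ≈ 209 N

N = m g − P sin α (the pull lifts the crate).
At impending slip, P cos α = μ_s N = μ_s (m g − P sin α).
Solving: P (cos α + μ_s sin α) = μ_s m g → P = 0.31×706/(cos 19° + 0.31 sin 19°) = 219/1.046 = 209 N.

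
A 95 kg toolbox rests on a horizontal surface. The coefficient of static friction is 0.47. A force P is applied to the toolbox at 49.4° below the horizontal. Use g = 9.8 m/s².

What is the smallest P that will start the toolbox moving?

P ≈ 1490 N

N = m g + P sin α (the push presses the toolbox into the horizontal surface).
At impending slip, P cos α = μ_s N = μ_s (m g + P sin α).
Solving: P (cos α − μ_s sin α) = μ_s m g → P = 0.47×931/(cos 49.4° − 0.47 sin 49.4°) = 438/0.2939 = 1490 N.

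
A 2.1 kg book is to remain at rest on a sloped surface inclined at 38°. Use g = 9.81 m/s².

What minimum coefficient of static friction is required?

At the slip threshold m g sin θ = μ_s m g cos θ, so μ_s,min = tan θ.
μ_s,min = tan 38° = 0.781.

μ_s,min ≈ 0.781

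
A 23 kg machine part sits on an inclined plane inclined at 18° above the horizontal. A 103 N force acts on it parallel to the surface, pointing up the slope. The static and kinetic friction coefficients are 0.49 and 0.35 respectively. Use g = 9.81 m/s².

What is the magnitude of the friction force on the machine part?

f ≈ 33.3 N (down the incline)

Perpendicular to the surface, N = m g cos θ = 23·9.81·cos 18° = 214.6 N.
For equilibrium along the incline the friction force must supply f = m g sin θ − P = 69.72 − 103 = -33.28 N (positive meaning up-slope).
Maximum static friction available: μ_s N = 0.49 × 214.6 = 105.1 N.
Since |-33.28| ≤ 105.1 N, the machine part remains in static equilibrium and friction takes exactly the required value.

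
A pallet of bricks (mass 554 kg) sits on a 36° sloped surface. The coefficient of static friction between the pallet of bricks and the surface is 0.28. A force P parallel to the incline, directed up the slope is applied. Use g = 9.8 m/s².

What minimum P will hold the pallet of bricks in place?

P_min ≈ 1960 N

The pallet of bricks tends to slide down (tan θ > μ_s), so at the point of impending slip friction acts up-slope at its limit: f = μ_s N.
P is parallel to the surface, so N = m g cos θ = 4390 N.
Along the incline: P + μ_s N = m g sin θ, so P = 3190 − 0.28×4390 = 1960 N.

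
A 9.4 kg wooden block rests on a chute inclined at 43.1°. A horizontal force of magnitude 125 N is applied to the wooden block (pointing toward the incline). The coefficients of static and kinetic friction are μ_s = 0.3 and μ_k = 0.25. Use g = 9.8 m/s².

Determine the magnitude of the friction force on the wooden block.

Resolve perpendicular to the incline: N = m g cos θ + P sin θ = 9.4×9.8×cos 43.1° + 125×sin 43.1° = 152.7 N.
Parallel to the incline: P cos θ − m g sin θ = 91.27 − 62.94 = 28.33 N; the friction needed to balance this is 28.33 N acting down the slope.
The limit of static friction is μ_s N = 45.8 N.
|f_req| = 28.33 ≤ 45.8 N → the wooden block is in equilibrium; friction equals the required value.

f ≈ 28.3 N (down the incline)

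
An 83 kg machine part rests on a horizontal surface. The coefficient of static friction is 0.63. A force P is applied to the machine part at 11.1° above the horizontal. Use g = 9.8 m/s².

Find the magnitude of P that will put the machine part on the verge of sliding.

N = m g − P sin α (the pull lifts the machine part).
At impending slip, P cos α = μ_s N = μ_s (m g − P sin α).
Solving: P (cos α + μ_s sin α) = μ_s m g → P = 0.63×813/(cos 11.1° + 0.63 sin 11.1°) = 512/1.103 = 465 N.

P ≈ 465 N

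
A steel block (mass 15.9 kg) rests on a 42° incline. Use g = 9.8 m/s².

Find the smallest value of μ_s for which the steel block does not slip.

μ_s,min ≈ 0.9

At the slip threshold m g sin θ = μ_s m g cos θ, so μ_s,min = tan θ.
μ_s,min = tan 42° = 0.9.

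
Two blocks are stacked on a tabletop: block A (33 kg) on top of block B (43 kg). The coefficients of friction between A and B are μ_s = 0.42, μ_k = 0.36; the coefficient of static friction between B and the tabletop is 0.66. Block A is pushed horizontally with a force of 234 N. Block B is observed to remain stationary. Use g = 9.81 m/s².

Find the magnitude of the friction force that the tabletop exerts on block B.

The normal force B exerts on A is simply A's weight, N₁ = 323.7 N.
So the A–B interface can sustain at most μ_s N₁ = 136 N of static friction.
P = 234 N exceeds that limit, so A slips over B and the interface friction becomes kinetic: f₁ = μ_k N₁ = 0.36×323.7 = 117 N.
By Newton's third law B feels 117 N forward from A. With B stationary, the floor's static friction on B balances it: f₂ = 117 N (well within μ_s(m_A+m_B)g = 492.1 N).

f ≈ 117 N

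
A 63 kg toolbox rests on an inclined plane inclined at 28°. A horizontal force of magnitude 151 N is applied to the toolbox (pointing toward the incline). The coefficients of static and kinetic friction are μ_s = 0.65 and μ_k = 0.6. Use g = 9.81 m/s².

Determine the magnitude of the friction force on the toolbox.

Resolve perpendicular to the incline: N = m g cos θ + P sin θ = 63×9.81×cos 28° + 151×sin 28° = 616.6 N.
Parallel to the incline: P cos θ − m g sin θ = 133.3 − 290.1 = -156.8 N; the friction needed to balance this is 156.8 N acting up the slope.
The limit of static friction is μ_s N = 400.8 N.
|f_req| = 156.8 ≤ 400.8 N → the toolbox is in equilibrium; friction equals the required value.

f ≈ 157 N (up the incline)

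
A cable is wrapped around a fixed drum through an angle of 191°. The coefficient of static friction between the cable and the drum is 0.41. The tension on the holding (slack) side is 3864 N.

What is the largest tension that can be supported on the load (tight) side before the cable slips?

At impending slip the capstan equation gives T₂/T₁ = e^{μβ} with β in radians.
β = 191° × π/180 = 3.334 rad.
e^{μβ} = e^{0.41×3.334} = 3.923.
T₂ = T₁ · e^{μβ} = 3864 × 3.923 = 15200 N.

T_max ≈ 15200 N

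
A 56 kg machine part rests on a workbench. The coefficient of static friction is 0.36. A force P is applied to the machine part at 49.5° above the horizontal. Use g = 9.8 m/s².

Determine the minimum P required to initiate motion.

P ≈ 214 N

N = m g − P sin α (the pull lifts the machine part).
At impending slip, P cos α = μ_s N = μ_s (m g − P sin α).
Solving: P (cos α + μ_s sin α) = μ_s m g → P = 0.36×549/(cos 49.5° + 0.36 sin 49.5°) = 198/0.9232 = 214 N.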